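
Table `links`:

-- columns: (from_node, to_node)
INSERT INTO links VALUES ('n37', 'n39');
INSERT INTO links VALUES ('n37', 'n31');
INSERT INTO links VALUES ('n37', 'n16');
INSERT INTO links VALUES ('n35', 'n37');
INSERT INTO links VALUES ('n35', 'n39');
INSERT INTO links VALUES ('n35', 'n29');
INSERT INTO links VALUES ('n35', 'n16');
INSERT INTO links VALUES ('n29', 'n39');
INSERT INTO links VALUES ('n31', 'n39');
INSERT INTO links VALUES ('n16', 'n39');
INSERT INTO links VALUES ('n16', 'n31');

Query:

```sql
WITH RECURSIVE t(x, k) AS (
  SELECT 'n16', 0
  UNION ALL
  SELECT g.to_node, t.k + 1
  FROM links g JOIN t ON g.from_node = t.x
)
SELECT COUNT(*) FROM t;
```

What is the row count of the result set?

4

Base: (n16, k=0).
Iteration 1: edges from {n16} -> (n31, k=1), (n39, k=1).
Iteration 2: edges from {n31,n39} -> (n39, k=2).
Iteration 3: no outgoing edges from {n39}; recursion stops.
Total rows emitted: 4.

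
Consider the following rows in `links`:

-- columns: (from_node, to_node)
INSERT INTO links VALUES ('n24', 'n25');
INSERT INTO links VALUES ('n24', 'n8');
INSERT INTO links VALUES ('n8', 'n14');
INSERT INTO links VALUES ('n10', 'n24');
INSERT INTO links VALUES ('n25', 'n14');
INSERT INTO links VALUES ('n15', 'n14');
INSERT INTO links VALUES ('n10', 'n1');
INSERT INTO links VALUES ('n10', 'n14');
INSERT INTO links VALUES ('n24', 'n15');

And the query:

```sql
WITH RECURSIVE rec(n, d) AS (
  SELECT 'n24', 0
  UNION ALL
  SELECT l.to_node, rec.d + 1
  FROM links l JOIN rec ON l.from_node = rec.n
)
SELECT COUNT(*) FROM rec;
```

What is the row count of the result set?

Base: (n24, d=0).
Iteration 1: edges from {n24} -> (n15, d=1), (n25, d=1), (n8, d=1).
Iteration 2: edges from {n15,n25,n8} -> (n14, d=2) x3. [UNION ALL keeps all 3 new rows, including repeats]
Iteration 3: no outgoing edges from {n14}; recursion stops.
Total rows emitted: 7.

7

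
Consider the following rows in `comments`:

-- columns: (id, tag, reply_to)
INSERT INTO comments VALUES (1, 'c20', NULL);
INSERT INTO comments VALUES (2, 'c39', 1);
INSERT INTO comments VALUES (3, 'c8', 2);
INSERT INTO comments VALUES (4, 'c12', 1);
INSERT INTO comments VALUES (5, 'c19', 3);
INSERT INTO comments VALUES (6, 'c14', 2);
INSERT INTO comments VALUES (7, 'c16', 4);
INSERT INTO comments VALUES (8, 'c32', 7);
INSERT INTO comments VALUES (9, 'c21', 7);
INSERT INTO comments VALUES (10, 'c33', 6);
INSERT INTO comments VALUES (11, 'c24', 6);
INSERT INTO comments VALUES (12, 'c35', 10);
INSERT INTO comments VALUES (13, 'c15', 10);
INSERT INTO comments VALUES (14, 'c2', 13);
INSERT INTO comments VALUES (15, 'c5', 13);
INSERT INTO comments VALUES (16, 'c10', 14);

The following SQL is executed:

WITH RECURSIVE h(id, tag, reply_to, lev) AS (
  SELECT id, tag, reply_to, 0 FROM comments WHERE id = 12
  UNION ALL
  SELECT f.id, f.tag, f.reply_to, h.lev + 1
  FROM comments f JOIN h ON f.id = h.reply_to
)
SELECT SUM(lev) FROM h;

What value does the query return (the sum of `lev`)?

10

Base: id=12 (c35), reply_to=10, lev 0.
Iteration 1: join on id=10 -> c33 (id 10, reply_to=6, lev 1).
Iteration 2: join on id=6 -> c14 (id 6, reply_to=2, lev 2).
Iteration 3: join on id=2 -> c39 (id 2, reply_to=1, lev 3).
Iteration 4: join on id=1 -> c20 (id 1, reply_to=NULL, lev 4).
Iteration 5: reply_to is NULL; no match; recursion stops.
SUM(lev) = 0 + 1 + 2 + 3 + 4 = 10.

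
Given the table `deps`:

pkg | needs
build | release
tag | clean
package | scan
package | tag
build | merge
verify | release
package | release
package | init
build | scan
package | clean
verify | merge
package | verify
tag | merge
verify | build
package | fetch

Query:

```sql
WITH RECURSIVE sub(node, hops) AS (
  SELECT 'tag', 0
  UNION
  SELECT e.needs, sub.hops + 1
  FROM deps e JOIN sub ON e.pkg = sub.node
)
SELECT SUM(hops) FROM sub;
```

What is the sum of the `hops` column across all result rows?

2

Base: (tag, hops=0).
Iteration 1: edges from {tag} -> (clean, hops=1), (merge, hops=1).
Iteration 2: no outgoing edges from {clean,merge}; recursion stops.
SUM(hops) = 0 + 1 + 1 = 2.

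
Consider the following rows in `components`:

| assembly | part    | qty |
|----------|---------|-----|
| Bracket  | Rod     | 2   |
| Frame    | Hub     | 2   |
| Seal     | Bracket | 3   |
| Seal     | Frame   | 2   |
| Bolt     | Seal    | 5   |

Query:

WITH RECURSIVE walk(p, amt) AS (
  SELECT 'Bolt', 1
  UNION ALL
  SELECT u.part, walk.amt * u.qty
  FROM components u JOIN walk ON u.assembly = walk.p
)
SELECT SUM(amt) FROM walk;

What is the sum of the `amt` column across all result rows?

Base: (Bolt, amt=1).
Iteration 1: components of {Bolt} -> Seal = 1*5 = 5.
Iteration 2: components of {Seal} -> Bracket = 5*3 = 15, Frame = 5*2 = 10.
Iteration 3: components of {Bracket,Frame} -> Hub = 10*2 = 20, Rod = 15*2 = 30.
Iteration 4: no further components; recursion stops.
SUM(amt) = 1 + 5 + 10 + 15 + 20 + 30 = 81.

81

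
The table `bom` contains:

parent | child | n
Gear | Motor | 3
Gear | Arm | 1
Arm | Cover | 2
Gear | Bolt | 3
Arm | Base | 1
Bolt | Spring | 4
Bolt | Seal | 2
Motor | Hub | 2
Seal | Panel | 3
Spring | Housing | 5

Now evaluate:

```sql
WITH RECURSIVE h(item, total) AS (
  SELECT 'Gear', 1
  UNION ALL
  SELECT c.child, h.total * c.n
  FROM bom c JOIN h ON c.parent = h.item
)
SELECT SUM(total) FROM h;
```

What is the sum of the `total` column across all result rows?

Base: (Gear, total=1).
Iteration 1: components of {Gear} -> Arm = 1*1 = 1, Bolt = 1*3 = 3, Motor = 1*3 = 3.
Iteration 2: components of {Arm,Bolt,Motor} -> Base = 1*1 = 1, Cover = 1*2 = 2, Hub = 3*2 = 6, Seal = 3*2 = 6, Spring = 3*4 = 12.
Iteration 3: components of {Base,Cover,Hub,Seal,Spring} -> Housing = 12*5 = 60, Panel = 6*3 = 18.
Iteration 4: no further components; recursion stops.
SUM(total) = 1 + 3 + 1 + 3 + 6 + 2 + 1 + 12 + 6 + 60 + 18 = 113.

113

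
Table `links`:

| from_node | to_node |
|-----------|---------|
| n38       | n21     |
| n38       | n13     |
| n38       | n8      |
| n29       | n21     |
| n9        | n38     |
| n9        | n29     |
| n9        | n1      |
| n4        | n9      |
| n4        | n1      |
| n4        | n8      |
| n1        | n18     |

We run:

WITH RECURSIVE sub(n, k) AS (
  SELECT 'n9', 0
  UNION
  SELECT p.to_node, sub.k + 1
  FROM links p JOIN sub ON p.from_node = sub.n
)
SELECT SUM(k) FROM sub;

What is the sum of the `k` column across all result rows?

Base: (n9, k=0).
Iteration 1: edges from {n9} -> (n1, k=1), (n29, k=1), (n38, k=1).
Iteration 2: edges from {n1,n29,n38} -> (n13, k=2), (n18, k=2), (n21, k=2), (n8, k=2). [UNION drops 1 duplicate row(s)]
Iteration 3: no outgoing edges from {n13,n18,n21,n8}; recursion stops.
SUM(k) = 0 + 1 + 1 + 1 + 2 + 2 + 2 + 2 = 11.

11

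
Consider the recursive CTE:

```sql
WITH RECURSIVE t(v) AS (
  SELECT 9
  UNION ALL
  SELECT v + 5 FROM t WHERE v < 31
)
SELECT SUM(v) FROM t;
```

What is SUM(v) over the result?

Base: v=9.
Iteration 1: 9 < 31 holds -> v = 9 + 5 = 14.
Iteration 2: 14 < 31 holds -> v = 14 + 5 = 19.
Iteration 3: 19 < 31 holds -> v = 19 + 5 = 24.
Iteration 4: 24 < 31 holds -> v = 24 + 5 = 29.
Iteration 5: 29 < 31 holds -> v = 29 + 5 = 34.
Iteration 6: 34 < 31 fails; recursion stops.
SUM(v) = 9 + 14 + 19 + 24 + 29 + 34 = 129.

129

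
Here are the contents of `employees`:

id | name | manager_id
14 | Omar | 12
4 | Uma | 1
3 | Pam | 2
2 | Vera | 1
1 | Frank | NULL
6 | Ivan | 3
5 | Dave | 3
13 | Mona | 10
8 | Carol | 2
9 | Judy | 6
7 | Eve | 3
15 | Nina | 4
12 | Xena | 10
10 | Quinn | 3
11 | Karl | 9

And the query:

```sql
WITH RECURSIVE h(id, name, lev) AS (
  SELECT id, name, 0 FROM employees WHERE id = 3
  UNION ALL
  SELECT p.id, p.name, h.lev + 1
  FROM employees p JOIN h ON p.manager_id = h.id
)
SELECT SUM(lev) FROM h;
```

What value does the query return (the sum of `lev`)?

Base: id=3 (Pam) at lev 0.
Iteration 1: rows with manager_id in {3} -> Dave (id 5, lev 1), Ivan (id 6, lev 1), Eve (id 7, lev 1), Quinn (id 10, lev 1).
Iteration 2: rows with manager_id in {5,6,7,10} -> Judy (id 9, lev 2), Xena (id 12, lev 2), Mona (id 13, lev 2).
Iteration 3: rows with manager_id in {9,12,13} -> Karl (id 11, lev 3), Omar (id 14, lev 3).
Iteration 4: no rows with manager_id in {11,14}; recursion stops.
SUM(lev) = 0 + 1 + 1 + 1 + 1 + 2 + 2 + 2 + 3 + 3 = 16.

16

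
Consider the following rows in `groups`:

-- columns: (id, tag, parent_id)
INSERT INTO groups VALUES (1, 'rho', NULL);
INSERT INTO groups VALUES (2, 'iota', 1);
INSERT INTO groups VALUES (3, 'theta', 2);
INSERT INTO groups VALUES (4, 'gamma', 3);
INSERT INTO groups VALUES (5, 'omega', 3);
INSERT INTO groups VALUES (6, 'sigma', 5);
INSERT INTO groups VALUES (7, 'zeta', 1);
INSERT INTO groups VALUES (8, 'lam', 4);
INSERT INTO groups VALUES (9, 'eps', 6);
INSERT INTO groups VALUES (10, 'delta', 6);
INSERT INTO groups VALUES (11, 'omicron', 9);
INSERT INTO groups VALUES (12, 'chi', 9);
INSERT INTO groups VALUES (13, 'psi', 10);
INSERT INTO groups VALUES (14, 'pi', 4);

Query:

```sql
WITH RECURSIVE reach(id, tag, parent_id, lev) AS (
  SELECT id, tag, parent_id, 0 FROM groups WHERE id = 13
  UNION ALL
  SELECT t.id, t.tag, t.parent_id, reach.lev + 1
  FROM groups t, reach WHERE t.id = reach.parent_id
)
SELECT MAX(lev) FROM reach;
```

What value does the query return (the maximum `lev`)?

Base: id=13 (psi), parent_id=10, lev 0.
Iteration 1: join on id=10 -> delta (id 10, parent_id=6, lev 1).
Iteration 2: join on id=6 -> sigma (id 6, parent_id=5, lev 2).
Iteration 3: join on id=5 -> omega (id 5, parent_id=3, lev 3).
Iteration 4: join on id=3 -> theta (id 3, parent_id=2, lev 4).
Iteration 5: join on id=2 -> iota (id 2, parent_id=1, lev 5).
Iteration 6: join on id=1 -> rho (id 1, parent_id=NULL, lev 6).
Iteration 7: parent_id is NULL; no match; recursion stops.
lev values: 0, 1, 2, 3, 4, 5, 6; the maximum is 6.

6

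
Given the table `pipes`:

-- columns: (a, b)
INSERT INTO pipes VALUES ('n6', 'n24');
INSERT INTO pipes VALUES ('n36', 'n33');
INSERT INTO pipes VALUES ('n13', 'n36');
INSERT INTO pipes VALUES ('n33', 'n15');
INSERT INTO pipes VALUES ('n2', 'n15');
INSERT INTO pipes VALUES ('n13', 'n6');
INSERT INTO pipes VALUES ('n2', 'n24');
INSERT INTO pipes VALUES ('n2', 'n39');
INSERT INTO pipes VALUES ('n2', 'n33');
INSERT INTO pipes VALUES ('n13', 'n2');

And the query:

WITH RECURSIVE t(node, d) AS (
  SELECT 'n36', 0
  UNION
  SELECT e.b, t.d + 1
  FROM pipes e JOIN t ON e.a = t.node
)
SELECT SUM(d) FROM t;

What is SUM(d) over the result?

Base: (n36, d=0).
Iteration 1: edges from {n36} -> (n33, d=1).
Iteration 2: edges from {n33} -> (n15, d=2).
Iteration 3: no outgoing edges from {n15}; recursion stops.
SUM(d) = 0 + 1 + 2 = 3.

3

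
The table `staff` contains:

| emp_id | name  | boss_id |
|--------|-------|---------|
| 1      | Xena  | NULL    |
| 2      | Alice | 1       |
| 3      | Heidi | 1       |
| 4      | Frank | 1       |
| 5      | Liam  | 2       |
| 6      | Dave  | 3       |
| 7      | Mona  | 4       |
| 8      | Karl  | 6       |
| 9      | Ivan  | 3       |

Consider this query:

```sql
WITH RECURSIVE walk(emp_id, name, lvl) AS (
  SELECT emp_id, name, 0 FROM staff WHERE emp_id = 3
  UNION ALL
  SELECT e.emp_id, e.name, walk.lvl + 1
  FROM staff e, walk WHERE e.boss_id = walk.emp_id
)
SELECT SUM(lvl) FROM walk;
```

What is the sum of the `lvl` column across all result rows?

Base: emp_id=3 (Heidi) at lvl 0.
Iteration 1: rows with boss_id in {3} -> Dave (id 6, lvl 1), Ivan (id 9, lvl 1).
Iteration 2: rows with boss_id in {6,9} -> Karl (id 8, lvl 2).
Iteration 3: no rows with boss_id in {8}; recursion stops.
SUM(lvl) = 0 + 1 + 1 + 2 = 4.

4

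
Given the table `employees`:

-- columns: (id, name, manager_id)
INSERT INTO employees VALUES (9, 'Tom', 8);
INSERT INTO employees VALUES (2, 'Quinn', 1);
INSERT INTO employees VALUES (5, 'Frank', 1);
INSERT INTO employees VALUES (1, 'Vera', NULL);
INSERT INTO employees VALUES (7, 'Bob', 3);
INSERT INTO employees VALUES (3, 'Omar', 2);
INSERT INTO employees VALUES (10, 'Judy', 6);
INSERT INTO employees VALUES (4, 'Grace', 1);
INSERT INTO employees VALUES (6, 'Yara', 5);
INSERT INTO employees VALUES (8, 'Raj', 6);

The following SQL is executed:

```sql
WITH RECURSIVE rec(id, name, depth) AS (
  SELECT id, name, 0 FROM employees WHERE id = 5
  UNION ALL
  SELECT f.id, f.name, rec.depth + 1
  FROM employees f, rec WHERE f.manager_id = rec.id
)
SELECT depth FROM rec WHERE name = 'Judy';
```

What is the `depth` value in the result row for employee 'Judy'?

Base: id=5 (Frank) at depth 0.
Iteration 1: rows with manager_id in {5} -> Yara (id 6, depth 1).
Iteration 2: rows with manager_id in {6} -> Raj (id 8, depth 2), Judy (id 10, depth 2).
Iteration 3: rows with manager_id in {8,10} -> Tom (id 9, depth 3).
Iteration 4: no rows with manager_id in {9}; recursion stops.

2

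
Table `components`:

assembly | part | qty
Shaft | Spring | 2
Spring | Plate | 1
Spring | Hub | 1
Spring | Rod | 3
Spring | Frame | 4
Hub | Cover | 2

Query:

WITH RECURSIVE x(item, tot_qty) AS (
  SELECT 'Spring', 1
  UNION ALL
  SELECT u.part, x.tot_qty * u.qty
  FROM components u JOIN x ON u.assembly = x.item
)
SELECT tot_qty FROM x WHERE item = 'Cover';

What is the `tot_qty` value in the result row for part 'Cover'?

Base: (Spring, tot_qty=1).
Iteration 1: components of {Spring} -> Frame = 1*4 = 4, Hub = 1*1 = 1, Plate = 1*1 = 1, Rod = 1*3 = 3.
Iteration 2: components of {Frame,Hub,Plate,Rod} -> Cover = 1*2 = 2.
Iteration 3: no further components; recursion stops.

2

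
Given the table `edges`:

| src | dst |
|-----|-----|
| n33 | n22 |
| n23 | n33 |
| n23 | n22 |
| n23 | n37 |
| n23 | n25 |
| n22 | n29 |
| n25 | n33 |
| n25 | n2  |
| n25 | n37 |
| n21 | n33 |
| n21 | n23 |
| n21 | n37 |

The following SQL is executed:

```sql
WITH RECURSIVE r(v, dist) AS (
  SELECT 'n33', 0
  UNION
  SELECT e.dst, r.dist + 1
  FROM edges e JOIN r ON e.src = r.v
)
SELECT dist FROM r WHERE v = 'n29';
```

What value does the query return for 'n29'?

Base: (n33, dist=0).
Iteration 1: edges from {n33} -> (n22, dist=1).
Iteration 2: edges from {n22} -> (n29, dist=2).
Iteration 3: no outgoing edges from {n29}; recursion stops.

2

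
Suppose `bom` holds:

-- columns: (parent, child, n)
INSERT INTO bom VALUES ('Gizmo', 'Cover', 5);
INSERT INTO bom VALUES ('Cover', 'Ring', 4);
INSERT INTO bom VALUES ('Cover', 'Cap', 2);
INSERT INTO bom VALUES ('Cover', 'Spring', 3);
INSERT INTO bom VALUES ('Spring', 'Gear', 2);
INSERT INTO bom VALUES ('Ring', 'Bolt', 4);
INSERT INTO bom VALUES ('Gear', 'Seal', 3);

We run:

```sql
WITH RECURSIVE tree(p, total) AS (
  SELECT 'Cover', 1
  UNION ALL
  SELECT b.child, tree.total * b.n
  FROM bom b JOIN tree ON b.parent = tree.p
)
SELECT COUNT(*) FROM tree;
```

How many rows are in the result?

7

Base: (Cover, total=1).
Iteration 1: components of {Cover} -> Cap = 1*2 = 2, Ring = 1*4 = 4, Spring = 1*3 = 3.
Iteration 2: components of {Cap,Ring,Spring} -> Bolt = 4*4 = 16, Gear = 3*2 = 6.
Iteration 3: components of {Bolt,Gear} -> Seal = 6*3 = 18.
Iteration 4: no further components; recursion stops.
Total rows emitted: 7.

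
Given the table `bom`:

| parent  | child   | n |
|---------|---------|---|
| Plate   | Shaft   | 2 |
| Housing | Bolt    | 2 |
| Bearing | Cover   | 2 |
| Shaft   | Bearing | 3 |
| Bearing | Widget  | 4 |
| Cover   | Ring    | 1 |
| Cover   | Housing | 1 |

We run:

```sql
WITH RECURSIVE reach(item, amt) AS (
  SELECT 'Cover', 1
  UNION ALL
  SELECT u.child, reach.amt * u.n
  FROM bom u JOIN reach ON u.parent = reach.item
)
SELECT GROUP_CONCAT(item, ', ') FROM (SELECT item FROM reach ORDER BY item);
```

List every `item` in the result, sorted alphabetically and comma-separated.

Base: (Cover, amt=1).
Iteration 1: components of {Cover} -> Housing = 1*1 = 1, Ring = 1*1 = 1.
Iteration 2: components of {Housing,Ring} -> Bolt = 1*2 = 2.
Iteration 3: no further components; recursion stops.

Bolt, Cover, Housing, Ring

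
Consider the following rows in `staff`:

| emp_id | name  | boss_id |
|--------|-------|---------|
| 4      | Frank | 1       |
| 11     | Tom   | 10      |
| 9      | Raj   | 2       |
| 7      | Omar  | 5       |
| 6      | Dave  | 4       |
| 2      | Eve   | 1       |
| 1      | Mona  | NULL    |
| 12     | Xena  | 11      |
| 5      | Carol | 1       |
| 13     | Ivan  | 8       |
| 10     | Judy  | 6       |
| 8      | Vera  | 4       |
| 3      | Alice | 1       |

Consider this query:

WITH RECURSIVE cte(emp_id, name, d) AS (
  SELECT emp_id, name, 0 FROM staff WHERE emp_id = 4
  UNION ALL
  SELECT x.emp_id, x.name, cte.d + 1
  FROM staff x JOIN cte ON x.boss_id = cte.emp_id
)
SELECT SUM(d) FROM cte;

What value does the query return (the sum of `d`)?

13

Base: emp_id=4 (Frank) at d 0.
Iteration 1: rows with boss_id in {4} -> Dave (id 6, d 1), Vera (id 8, d 1).
Iteration 2: rows with boss_id in {6,8} -> Judy (id 10, d 2), Ivan (id 13, d 2).
Iteration 3: rows with boss_id in {10,13} -> Tom (id 11, d 3).
Iteration 4: rows with boss_id in {11} -> Xena (id 12, d 4).
Iteration 5: no rows with boss_id in {12}; recursion stops.
SUM(d) = 0 + 1 + 1 + 2 + 2 + 3 + 4 = 13.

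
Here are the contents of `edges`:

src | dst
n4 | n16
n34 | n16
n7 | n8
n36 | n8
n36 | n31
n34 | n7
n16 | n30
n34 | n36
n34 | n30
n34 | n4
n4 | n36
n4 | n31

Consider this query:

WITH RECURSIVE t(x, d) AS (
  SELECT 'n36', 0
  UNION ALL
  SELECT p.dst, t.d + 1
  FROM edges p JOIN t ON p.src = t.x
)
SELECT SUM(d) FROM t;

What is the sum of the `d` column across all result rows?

2

Base: (n36, d=0).
Iteration 1: edges from {n36} -> (n31, d=1), (n8, d=1).
Iteration 2: no outgoing edges from {n31,n8}; recursion stops.
SUM(d) = 0 + 1 + 1 = 2.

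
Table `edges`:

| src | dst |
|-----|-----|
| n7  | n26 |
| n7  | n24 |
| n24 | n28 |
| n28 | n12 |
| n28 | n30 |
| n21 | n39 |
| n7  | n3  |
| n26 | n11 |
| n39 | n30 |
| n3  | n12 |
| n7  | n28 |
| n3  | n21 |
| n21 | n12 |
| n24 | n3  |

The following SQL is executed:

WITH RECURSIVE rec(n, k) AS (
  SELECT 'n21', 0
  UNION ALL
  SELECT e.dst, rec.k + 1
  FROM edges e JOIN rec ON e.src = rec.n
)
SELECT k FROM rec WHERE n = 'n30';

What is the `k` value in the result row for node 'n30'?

Base: (n21, k=0).
Iteration 1: edges from {n21} -> (n12, k=1), (n39, k=1).
Iteration 2: edges from {n12,n39} -> (n30, k=2).
Iteration 3: no outgoing edges from {n30}; recursion stops.

2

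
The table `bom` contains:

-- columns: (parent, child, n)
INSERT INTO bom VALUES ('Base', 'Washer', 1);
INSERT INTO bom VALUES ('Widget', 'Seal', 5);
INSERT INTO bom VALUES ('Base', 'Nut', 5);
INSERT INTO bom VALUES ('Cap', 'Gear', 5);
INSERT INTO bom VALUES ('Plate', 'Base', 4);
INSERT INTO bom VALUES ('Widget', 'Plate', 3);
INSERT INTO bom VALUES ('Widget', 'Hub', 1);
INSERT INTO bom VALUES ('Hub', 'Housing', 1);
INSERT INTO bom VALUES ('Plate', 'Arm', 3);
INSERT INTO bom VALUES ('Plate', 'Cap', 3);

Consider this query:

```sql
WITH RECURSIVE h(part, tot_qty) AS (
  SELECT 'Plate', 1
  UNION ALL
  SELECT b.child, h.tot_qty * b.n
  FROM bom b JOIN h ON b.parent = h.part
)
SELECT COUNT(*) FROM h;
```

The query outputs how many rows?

7

Base: (Plate, tot_qty=1).
Iteration 1: components of {Plate} -> Arm = 1*3 = 3, Base = 1*4 = 4, Cap = 1*3 = 3.
Iteration 2: components of {Arm,Base,Cap} -> Gear = 3*5 = 15, Nut = 4*5 = 20, Washer = 4*1 = 4.
Iteration 3: no further components; recursion stops.
Total rows emitted: 7.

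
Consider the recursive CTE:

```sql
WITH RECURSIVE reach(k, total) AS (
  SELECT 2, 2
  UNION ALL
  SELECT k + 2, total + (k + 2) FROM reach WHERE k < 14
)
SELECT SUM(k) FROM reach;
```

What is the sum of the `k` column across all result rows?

Base: k=2, total=2.
Iteration 1: 2 < 14 holds -> k = 2 + 2 = 4, total = 2 + 4 = 6.
Iteration 2: 4 < 14 holds -> k = 4 + 2 = 6, total = 6 + 6 = 12.
Iteration 3: 6 < 14 holds -> k = 6 + 2 = 8, total = 12 + 8 = 20.
Iteration 4: 8 < 14 holds -> k = 8 + 2 = 10, total = 20 + 10 = 30.
Iteration 5: 10 < 14 holds -> k = 10 + 2 = 12, total = 30 + 12 = 42.
Iteration 6: 12 < 14 holds -> k = 12 + 2 = 14, total = 42 + 14 = 56.
Iteration 7: 14 < 14 fails; recursion stops.
SUM(k) = 2 + 4 + 6 + 8 + 10 + 12 + 14 = 56.

56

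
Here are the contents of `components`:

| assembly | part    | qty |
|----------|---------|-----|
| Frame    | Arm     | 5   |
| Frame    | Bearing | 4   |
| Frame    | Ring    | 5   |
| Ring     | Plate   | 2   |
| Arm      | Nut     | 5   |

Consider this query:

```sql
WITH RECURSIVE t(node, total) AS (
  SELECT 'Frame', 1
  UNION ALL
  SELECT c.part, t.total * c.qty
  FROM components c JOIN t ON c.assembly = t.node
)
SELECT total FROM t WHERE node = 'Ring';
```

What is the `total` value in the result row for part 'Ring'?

Base: (Frame, total=1).
Iteration 1: components of {Frame} -> Arm = 1*5 = 5, Bearing = 1*4 = 4, Ring = 1*5 = 5.
Iteration 2: components of {Arm,Bearing,Ring} -> Nut = 5*5 = 25, Plate = 5*2 = 10.
Iteration 3: no further components; recursion stops.

5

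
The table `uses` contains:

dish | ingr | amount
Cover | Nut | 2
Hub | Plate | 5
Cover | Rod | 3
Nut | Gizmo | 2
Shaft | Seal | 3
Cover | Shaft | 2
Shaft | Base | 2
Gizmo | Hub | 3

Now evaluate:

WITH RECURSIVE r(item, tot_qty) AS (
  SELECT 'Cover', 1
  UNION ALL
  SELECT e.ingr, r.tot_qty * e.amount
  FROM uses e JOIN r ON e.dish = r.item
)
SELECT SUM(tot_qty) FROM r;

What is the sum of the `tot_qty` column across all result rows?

94

Base: (Cover, tot_qty=1).
Iteration 1: components of {Cover} -> Nut = 1*2 = 2, Rod = 1*3 = 3, Shaft = 1*2 = 2.
Iteration 2: components of {Nut,Rod,Shaft} -> Base = 2*2 = 4, Gizmo = 2*2 = 4, Seal = 2*3 = 6.
Iteration 3: components of {Base,Gizmo,Seal} -> Hub = 4*3 = 12.
Iteration 4: components of {Hub} -> Plate = 12*5 = 60.
Iteration 5: no further components; recursion stops.
SUM(tot_qty) = 1 + 2 + 2 + 3 + 4 + 6 + 4 + 12 + 60 = 94.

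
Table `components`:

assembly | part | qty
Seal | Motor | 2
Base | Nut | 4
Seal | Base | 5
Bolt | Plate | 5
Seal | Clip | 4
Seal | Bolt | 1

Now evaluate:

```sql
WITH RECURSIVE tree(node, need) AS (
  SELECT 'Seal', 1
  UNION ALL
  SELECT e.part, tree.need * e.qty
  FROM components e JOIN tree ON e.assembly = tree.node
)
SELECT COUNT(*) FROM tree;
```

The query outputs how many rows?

7

Base: (Seal, need=1).
Iteration 1: components of {Seal} -> Base = 1*5 = 5, Bolt = 1*1 = 1, Clip = 1*4 = 4, Motor = 1*2 = 2.
Iteration 2: components of {Base,Bolt,Clip,Motor} -> Nut = 5*4 = 20, Plate = 1*5 = 5.
Iteration 3: no further components; recursion stops.
Total rows emitted: 7.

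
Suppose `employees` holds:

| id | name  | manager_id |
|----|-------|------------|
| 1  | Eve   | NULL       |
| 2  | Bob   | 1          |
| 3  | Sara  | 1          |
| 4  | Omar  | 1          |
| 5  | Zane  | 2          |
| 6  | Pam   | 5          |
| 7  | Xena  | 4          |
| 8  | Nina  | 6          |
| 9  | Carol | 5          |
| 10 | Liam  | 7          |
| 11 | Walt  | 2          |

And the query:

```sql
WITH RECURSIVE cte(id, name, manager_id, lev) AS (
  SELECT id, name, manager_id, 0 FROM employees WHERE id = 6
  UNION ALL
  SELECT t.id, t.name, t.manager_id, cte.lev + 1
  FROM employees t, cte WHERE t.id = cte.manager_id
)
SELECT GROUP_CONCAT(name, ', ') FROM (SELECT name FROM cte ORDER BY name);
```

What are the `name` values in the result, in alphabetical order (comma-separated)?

Base: id=6 (Pam), manager_id=5, lev 0.
Iteration 1: join on id=5 -> Zane (id 5, manager_id=2, lev 1).
Iteration 2: join on id=2 -> Bob (id 2, manager_id=1, lev 2).
Iteration 3: join on id=1 -> Eve (id 1, manager_id=NULL, lev 3).
Iteration 4: manager_id is NULL; no match; recursion stops.

Bob, Eve, Pam, Zane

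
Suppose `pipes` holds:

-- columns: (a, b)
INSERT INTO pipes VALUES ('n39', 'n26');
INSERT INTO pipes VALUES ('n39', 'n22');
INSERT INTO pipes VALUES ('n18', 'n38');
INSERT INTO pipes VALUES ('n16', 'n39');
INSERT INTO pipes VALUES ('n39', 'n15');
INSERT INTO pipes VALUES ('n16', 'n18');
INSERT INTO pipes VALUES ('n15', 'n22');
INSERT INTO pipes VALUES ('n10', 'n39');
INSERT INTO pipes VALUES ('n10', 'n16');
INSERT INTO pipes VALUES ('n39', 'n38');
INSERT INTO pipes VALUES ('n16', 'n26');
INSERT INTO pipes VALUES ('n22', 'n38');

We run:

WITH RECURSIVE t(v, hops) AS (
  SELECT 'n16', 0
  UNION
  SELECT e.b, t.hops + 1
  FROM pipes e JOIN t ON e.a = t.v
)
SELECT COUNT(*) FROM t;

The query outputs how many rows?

11

Base: (n16, hops=0).
Iteration 1: edges from {n16} -> (n18, hops=1), (n26, hops=1), (n39, hops=1).
Iteration 2: edges from {n18,n26,n39} -> (n15, hops=2), (n22, hops=2), (n26, hops=2), (n38, hops=2). [UNION drops 1 duplicate row(s)]
Iteration 3: edges from {n15,n22,n26,n38} -> (n22, hops=3), (n38, hops=3).
Iteration 4: edges from {n22,n38} -> (n38, hops=4).
Iteration 5: no outgoing edges from {n38}; recursion stops.
Total rows emitted: 11.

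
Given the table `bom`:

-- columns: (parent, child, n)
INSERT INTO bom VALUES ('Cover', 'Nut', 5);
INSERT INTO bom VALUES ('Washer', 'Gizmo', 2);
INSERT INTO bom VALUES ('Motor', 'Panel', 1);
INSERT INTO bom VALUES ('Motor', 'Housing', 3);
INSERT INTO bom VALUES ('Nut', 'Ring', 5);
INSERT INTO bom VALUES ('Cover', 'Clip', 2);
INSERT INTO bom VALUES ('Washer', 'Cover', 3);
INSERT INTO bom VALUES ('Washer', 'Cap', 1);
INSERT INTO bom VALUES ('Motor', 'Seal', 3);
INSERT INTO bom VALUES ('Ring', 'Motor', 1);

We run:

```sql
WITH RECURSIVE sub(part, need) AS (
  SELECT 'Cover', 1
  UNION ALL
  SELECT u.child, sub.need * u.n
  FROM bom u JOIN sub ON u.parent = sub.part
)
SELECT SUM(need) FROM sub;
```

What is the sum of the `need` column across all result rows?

233

Base: (Cover, need=1).
Iteration 1: components of {Cover} -> Clip = 1*2 = 2, Nut = 1*5 = 5.
Iteration 2: components of {Clip,Nut} -> Ring = 5*5 = 25.
Iteration 3: components of {Ring} -> Motor = 25*1 = 25.
Iteration 4: components of {Motor} -> Housing = 25*3 = 75, Panel = 25*1 = 25, Seal = 25*3 = 75.
Iteration 5: no further components; recursion stops.
SUM(need) = 1 + 5 + 2 + 25 + 25 + 75 + 75 + 25 = 233.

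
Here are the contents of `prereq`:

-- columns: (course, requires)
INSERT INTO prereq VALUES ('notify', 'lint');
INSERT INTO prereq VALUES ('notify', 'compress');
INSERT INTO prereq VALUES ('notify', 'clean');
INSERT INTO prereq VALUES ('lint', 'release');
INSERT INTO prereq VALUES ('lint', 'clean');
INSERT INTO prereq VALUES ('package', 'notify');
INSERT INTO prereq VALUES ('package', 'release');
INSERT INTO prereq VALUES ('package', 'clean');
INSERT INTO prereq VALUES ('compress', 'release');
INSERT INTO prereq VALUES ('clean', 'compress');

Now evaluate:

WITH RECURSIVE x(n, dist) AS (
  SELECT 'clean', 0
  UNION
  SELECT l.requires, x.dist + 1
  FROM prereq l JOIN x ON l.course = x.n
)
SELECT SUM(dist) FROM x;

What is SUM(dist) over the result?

3

Base: (clean, dist=0).
Iteration 1: edges from {clean} -> (compress, dist=1).
Iteration 2: edges from {compress} -> (release, dist=2).
Iteration 3: no outgoing edges from {release}; recursion stops.
SUM(dist) = 0 + 1 + 2 = 3.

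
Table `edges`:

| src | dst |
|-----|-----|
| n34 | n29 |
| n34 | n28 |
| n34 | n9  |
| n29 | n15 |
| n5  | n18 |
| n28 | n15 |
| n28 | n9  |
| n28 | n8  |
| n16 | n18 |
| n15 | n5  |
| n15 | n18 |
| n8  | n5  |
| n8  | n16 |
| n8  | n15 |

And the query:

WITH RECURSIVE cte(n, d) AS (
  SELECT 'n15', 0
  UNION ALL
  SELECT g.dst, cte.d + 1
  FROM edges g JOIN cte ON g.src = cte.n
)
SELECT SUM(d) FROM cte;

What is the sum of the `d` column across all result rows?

Base: (n15, d=0).
Iteration 1: edges from {n15} -> (n18, d=1), (n5, d=1).
Iteration 2: edges from {n18,n5} -> (n18, d=2).
Iteration 3: no outgoing edges from {n18}; recursion stops.
SUM(d) = 0 + 1 + 1 + 2 = 4.

4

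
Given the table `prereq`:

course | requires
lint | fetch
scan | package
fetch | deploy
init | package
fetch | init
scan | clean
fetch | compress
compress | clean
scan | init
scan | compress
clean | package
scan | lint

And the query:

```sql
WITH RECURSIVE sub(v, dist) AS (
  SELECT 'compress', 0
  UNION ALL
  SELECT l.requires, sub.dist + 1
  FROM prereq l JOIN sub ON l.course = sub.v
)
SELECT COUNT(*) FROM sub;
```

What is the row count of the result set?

3

Base: (compress, dist=0).
Iteration 1: edges from {compress} -> (clean, dist=1).
Iteration 2: edges from {clean} -> (package, dist=2).
Iteration 3: no outgoing edges from {package}; recursion stops.
Total rows emitted: 3.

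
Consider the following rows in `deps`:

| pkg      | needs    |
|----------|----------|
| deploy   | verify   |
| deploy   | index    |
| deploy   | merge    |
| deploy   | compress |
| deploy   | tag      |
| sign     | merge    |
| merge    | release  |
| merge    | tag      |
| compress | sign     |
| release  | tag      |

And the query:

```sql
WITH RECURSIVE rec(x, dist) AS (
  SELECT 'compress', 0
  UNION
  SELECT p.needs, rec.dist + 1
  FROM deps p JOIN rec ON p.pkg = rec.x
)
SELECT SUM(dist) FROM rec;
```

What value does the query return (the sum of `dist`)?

13

Base: (compress, dist=0).
Iteration 1: edges from {compress} -> (sign, dist=1).
Iteration 2: edges from {sign} -> (merge, dist=2).
Iteration 3: edges from {merge} -> (release, dist=3), (tag, dist=3).
Iteration 4: edges from {release,tag} -> (tag, dist=4).
Iteration 5: no outgoing edges from {tag}; recursion stops.
SUM(dist) = 0 + 1 + 2 + 3 + 3 + 4 = 13.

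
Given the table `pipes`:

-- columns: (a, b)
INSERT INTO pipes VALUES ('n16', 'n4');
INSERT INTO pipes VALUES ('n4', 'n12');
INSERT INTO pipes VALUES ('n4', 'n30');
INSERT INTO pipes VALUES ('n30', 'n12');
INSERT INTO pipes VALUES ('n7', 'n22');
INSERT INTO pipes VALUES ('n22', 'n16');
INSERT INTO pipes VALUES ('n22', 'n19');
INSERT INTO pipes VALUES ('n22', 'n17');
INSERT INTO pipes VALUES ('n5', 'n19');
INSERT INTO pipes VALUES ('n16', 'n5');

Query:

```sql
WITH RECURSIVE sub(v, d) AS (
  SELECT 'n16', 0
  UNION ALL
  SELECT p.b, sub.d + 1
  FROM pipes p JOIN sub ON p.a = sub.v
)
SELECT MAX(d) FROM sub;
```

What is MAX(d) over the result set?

3

Base: (n16, d=0).
Iteration 1: edges from {n16} -> (n4, d=1), (n5, d=1).
Iteration 2: edges from {n4,n5} -> (n12, d=2), (n19, d=2), (n30, d=2).
Iteration 3: edges from {n12,n19,n30} -> (n12, d=3).
Iteration 4: no outgoing edges from {n12}; recursion stops.
d values: 0, 1, 1, 2, 2, 2, 3; the maximum is 3.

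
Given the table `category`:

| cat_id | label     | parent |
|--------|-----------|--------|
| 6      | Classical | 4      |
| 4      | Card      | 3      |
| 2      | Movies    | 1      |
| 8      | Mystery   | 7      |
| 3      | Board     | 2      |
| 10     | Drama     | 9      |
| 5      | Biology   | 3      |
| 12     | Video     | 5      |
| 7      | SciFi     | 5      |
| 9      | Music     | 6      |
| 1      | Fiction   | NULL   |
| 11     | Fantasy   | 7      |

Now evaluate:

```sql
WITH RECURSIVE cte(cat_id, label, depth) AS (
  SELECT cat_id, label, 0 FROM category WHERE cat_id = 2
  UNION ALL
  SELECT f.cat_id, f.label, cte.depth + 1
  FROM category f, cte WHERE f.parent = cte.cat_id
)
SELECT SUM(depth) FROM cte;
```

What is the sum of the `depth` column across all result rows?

Base: cat_id=2 (Movies) at depth 0.
Iteration 1: rows with parent in {2} -> Board (id 3, depth 1).
Iteration 2: rows with parent in {3} -> Card (id 4, depth 2), Biology (id 5, depth 2).
Iteration 3: rows with parent in {4,5} -> Classical (id 6, depth 3), SciFi (id 7, depth 3), Video (id 12, depth 3).
Iteration 4: rows with parent in {6,7,12} -> Mystery (id 8, depth 4), Music (id 9, depth 4), Fantasy (id 11, depth 4).
Iteration 5: rows with parent in {8,9,11} -> Drama (id 10, depth 5).
Iteration 6: no rows with parent in {10}; recursion stops.
SUM(depth) = 0 + 1 + 2 + 2 + 3 + 3 + 3 + 4 + 4 + 4 + 5 = 31.

31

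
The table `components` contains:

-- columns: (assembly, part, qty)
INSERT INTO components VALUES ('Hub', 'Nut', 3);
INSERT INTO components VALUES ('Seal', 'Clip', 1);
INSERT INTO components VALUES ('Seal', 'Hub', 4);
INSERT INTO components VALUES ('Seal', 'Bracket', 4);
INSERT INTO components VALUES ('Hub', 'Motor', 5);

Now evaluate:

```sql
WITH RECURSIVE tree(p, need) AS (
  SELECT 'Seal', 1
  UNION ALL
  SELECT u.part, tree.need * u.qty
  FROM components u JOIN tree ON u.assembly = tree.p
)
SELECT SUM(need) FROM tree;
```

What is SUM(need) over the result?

Base: (Seal, need=1).
Iteration 1: components of {Seal} -> Bracket = 1*4 = 4, Clip = 1*1 = 1, Hub = 1*4 = 4.
Iteration 2: components of {Bracket,Clip,Hub} -> Motor = 4*5 = 20, Nut = 4*3 = 12.
Iteration 3: no further components; recursion stops.
SUM(need) = 1 + 4 + 4 + 1 + 20 + 12 = 42.

42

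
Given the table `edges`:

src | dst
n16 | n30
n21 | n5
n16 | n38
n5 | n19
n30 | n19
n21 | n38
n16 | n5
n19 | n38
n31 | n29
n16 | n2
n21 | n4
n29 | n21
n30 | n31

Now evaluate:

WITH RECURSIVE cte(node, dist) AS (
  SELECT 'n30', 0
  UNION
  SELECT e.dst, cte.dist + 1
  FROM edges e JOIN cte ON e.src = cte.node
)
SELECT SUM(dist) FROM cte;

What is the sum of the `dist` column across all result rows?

32

Base: (n30, dist=0).
Iteration 1: edges from {n30} -> (n19, dist=1), (n31, dist=1).
Iteration 2: edges from {n19,n31} -> (n29, dist=2), (n38, dist=2).
Iteration 3: edges from {n29,n38} -> (n21, dist=3).
Iteration 4: edges from {n21} -> (n38, dist=4), (n4, dist=4), (n5, dist=4).
Iteration 5: edges from {n38,n4,n5} -> (n19, dist=5).
Iteration 6: edges from {n19} -> (n38, dist=6).
Iteration 7: no outgoing edges from {n38}; recursion stops.
SUM(dist) = 0 + 1 + 1 + 2 + 2 + 3 + 4 + 4 + 4 + 5 + 6 = 32.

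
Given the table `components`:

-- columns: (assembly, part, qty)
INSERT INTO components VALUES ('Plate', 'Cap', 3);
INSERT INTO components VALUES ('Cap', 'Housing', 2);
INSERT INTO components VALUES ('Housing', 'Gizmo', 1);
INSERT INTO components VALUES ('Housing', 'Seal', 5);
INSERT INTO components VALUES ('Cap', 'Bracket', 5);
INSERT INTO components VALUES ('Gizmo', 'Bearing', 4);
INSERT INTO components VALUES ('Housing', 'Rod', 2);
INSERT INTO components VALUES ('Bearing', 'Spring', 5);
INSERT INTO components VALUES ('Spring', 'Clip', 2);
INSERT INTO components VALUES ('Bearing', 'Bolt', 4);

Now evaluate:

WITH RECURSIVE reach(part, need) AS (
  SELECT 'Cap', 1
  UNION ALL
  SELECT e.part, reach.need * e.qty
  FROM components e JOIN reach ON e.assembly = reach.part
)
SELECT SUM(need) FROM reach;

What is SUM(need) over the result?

Base: (Cap, need=1).
Iteration 1: components of {Cap} -> Bracket = 1*5 = 5, Housing = 1*2 = 2.
Iteration 2: components of {Bracket,Housing} -> Gizmo = 2*1 = 2, Rod = 2*2 = 4, Seal = 2*5 = 10.
Iteration 3: components of {Gizmo,Rod,Seal} -> Bearing = 2*4 = 8.
Iteration 4: components of {Bearing} -> Bolt = 8*4 = 32, Spring = 8*5 = 40.
Iteration 5: components of {Bolt,Spring} -> Clip = 40*2 = 80.
Iteration 6: no further components; recursion stops.
SUM(need) = 1 + 2 + 5 + 2 + 10 + 4 + 8 + 40 + 32 + 80 = 184.

184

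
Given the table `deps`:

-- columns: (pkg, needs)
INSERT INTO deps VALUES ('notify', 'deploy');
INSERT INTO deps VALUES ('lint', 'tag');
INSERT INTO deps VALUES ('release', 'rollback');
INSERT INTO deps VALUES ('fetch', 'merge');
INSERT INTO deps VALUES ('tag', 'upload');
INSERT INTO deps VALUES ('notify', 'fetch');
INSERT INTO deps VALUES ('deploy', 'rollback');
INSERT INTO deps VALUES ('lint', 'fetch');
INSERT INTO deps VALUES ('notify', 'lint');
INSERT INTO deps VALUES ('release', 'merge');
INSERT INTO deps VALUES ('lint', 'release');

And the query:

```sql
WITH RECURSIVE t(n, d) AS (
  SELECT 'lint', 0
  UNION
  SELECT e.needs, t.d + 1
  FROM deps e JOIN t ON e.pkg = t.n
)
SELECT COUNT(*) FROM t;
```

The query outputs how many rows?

Base: (lint, d=0).
Iteration 1: edges from {lint} -> (fetch, d=1), (release, d=1), (tag, d=1).
Iteration 2: edges from {fetch,release,tag} -> (merge, d=2), (rollback, d=2), (upload, d=2). [UNION drops 1 duplicate row(s)]
Iteration 3: no outgoing edges from {merge,rollback,upload}; recursion stops.
Total rows emitted: 7.

7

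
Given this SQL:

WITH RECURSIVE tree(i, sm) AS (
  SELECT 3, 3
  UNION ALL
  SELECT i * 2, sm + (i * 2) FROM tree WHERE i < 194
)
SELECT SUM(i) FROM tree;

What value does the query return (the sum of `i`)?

Base: i=3, sm=3.
Iteration 1: 3 < 194 holds -> i = 3 * 2 = 6, sm = 3 + 6 = 9.
Iteration 2: 6 < 194 holds -> i = 6 * 2 = 12, sm = 9 + 12 = 21.
Iteration 3: 12 < 194 holds -> i = 12 * 2 = 24, sm = 21 + 24 = 45.
Iteration 4: 24 < 194 holds -> i = 24 * 2 = 48, sm = 45 + 48 = 93.
Iteration 5: 48 < 194 holds -> i = 48 * 2 = 96, sm = 93 + 96 = 189.
Iteration 6: 96 < 194 holds -> i = 96 * 2 = 192, sm = 189 + 192 = 381.
Iteration 7: 192 < 194 holds -> i = 192 * 2 = 384, sm = 381 + 384 = 765.
Iteration 8: 384 < 194 fails; recursion stops.
SUM(i) = 3 + 6 + 12 + 24 + 48 + 96 + 192 + 384 = 765.

765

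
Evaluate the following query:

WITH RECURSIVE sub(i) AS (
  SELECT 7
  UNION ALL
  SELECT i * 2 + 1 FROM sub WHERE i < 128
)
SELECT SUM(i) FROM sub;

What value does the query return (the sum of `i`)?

Base: i=7.
Iteration 1: 7 < 128 holds -> i = 7 * 2 + 1 = 15.
Iteration 2: 15 < 128 holds -> i = 15 * 2 + 1 = 31.
Iteration 3: 31 < 128 holds -> i = 31 * 2 + 1 = 63.
Iteration 4: 63 < 128 holds -> i = 63 * 2 + 1 = 127.
Iteration 5: 127 < 128 holds -> i = 127 * 2 + 1 = 255.
Iteration 6: 255 < 128 fails; recursion stops.
SUM(i) = 7 + 15 + 31 + 63 + 127 + 255 = 498.

498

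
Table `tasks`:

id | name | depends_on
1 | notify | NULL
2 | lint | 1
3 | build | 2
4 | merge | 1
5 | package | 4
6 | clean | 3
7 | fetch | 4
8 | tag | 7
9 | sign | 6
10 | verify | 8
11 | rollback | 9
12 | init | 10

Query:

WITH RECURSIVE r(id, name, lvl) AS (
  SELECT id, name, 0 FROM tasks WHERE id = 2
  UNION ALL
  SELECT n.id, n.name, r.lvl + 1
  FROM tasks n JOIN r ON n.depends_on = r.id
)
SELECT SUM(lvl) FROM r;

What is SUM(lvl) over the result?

10

Base: id=2 (lint) at lvl 0.
Iteration 1: rows with depends_on in {2} -> build (id 3, lvl 1).
Iteration 2: rows with depends_on in {3} -> clean (id 6, lvl 2).
Iteration 3: rows with depends_on in {6} -> sign (id 9, lvl 3).
Iteration 4: rows with depends_on in {9} -> rollback (id 11, lvl 4).
Iteration 5: no rows with depends_on in {11}; recursion stops.
SUM(lvl) = 0 + 1 + 2 + 3 + 4 = 10.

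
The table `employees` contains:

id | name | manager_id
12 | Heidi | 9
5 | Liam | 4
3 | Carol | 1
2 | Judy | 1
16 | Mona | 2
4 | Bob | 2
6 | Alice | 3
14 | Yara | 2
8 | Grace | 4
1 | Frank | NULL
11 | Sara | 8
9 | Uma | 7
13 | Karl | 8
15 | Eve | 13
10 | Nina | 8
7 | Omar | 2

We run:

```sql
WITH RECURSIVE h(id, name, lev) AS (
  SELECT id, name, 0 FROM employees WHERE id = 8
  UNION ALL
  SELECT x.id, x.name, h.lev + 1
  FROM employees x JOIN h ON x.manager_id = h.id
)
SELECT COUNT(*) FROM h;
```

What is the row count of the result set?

Base: id=8 (Grace) at lev 0.
Iteration 1: rows with manager_id in {8} -> Nina (id 10, lev 1), Sara (id 11, lev 1), Karl (id 13, lev 1).
Iteration 2: rows with manager_id in {10,11,13} -> Eve (id 15, lev 2).
Iteration 3: no rows with manager_id in {15}; recursion stops.
Total rows emitted: 5.

5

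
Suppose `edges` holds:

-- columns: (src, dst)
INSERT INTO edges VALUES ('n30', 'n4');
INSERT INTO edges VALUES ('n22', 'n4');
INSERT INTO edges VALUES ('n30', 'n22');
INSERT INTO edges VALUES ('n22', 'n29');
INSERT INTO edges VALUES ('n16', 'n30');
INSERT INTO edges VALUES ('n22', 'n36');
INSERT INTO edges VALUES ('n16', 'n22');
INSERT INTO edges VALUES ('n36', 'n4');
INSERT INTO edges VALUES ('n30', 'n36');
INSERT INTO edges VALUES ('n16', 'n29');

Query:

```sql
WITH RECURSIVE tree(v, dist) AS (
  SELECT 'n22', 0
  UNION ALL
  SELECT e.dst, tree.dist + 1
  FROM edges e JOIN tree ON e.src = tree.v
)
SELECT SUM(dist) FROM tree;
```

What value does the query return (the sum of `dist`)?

Base: (n22, dist=0).
Iteration 1: edges from {n22} -> (n29, dist=1), (n36, dist=1), (n4, dist=1).
Iteration 2: edges from {n29,n36,n4} -> (n4, dist=2).
Iteration 3: no outgoing edges from {n4}; recursion stops.
SUM(dist) = 0 + 1 + 1 + 1 + 2 = 5.

5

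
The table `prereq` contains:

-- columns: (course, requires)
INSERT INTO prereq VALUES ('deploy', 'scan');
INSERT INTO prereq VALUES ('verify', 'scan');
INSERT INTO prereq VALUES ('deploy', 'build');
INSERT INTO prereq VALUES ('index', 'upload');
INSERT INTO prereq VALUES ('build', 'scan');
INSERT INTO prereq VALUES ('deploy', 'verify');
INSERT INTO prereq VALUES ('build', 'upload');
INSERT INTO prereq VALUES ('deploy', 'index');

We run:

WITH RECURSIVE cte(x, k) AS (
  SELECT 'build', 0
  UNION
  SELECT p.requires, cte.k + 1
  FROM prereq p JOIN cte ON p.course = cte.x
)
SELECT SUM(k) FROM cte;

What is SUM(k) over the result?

Base: (build, k=0).
Iteration 1: edges from {build} -> (scan, k=1), (upload, k=1).
Iteration 2: no outgoing edges from {scan,upload}; recursion stops.
SUM(k) = 0 + 1 + 1 = 2.

2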